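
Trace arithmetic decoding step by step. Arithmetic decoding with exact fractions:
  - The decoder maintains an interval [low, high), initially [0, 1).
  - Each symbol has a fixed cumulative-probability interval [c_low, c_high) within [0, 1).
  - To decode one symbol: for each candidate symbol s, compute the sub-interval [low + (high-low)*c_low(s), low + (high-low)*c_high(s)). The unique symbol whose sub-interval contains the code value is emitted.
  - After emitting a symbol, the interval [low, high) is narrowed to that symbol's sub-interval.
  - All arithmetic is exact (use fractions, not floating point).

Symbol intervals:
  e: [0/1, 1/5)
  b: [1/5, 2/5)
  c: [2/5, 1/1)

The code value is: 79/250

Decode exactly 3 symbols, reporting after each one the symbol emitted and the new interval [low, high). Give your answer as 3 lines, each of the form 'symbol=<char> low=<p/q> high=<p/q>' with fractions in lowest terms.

Step 1: interval [0/1, 1/1), width = 1/1 - 0/1 = 1/1
  'e': [0/1 + 1/1*0/1, 0/1 + 1/1*1/5) = [0/1, 1/5)
  'b': [0/1 + 1/1*1/5, 0/1 + 1/1*2/5) = [1/5, 2/5) <- contains code 79/250
  'c': [0/1 + 1/1*2/5, 0/1 + 1/1*1/1) = [2/5, 1/1)
  emit 'b', narrow to [1/5, 2/5)
Step 2: interval [1/5, 2/5), width = 2/5 - 1/5 = 1/5
  'e': [1/5 + 1/5*0/1, 1/5 + 1/5*1/5) = [1/5, 6/25)
  'b': [1/5 + 1/5*1/5, 1/5 + 1/5*2/5) = [6/25, 7/25)
  'c': [1/5 + 1/5*2/5, 1/5 + 1/5*1/1) = [7/25, 2/5) <- contains code 79/250
  emit 'c', narrow to [7/25, 2/5)
Step 3: interval [7/25, 2/5), width = 2/5 - 7/25 = 3/25
  'e': [7/25 + 3/25*0/1, 7/25 + 3/25*1/5) = [7/25, 38/125)
  'b': [7/25 + 3/25*1/5, 7/25 + 3/25*2/5) = [38/125, 41/125) <- contains code 79/250
  'c': [7/25 + 3/25*2/5, 7/25 + 3/25*1/1) = [41/125, 2/5)
  emit 'b', narrow to [38/125, 41/125)

Answer: symbol=b low=1/5 high=2/5
symbol=c low=7/25 high=2/5
symbol=b low=38/125 high=41/125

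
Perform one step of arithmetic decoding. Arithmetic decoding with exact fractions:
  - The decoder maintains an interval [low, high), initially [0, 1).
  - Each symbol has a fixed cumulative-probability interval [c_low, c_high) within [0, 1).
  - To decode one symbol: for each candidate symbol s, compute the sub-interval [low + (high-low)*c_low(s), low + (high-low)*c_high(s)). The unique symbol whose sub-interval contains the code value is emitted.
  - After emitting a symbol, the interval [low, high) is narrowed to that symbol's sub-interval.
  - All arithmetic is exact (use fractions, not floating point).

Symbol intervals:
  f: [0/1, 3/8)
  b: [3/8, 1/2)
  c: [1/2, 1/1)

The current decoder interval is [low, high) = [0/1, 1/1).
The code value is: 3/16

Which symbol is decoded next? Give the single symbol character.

Interval width = high − low = 1/1 − 0/1 = 1/1
Scaled code = (code − low) / width = (3/16 − 0/1) / 1/1 = 3/16
  f: [0/1, 3/8) ← scaled code falls here ✓
  b: [3/8, 1/2) 
  c: [1/2, 1/1) 

Answer: f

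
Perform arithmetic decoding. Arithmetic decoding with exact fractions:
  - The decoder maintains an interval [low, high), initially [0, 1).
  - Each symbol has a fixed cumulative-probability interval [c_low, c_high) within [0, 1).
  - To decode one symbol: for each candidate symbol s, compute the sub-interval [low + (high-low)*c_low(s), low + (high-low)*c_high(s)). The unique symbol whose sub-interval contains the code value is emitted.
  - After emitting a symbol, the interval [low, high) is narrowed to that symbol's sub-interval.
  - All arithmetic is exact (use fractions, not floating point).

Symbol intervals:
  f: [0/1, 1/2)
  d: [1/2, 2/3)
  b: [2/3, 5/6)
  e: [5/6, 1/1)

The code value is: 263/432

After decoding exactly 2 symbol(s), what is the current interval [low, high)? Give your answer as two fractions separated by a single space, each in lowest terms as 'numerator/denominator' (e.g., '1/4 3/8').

Step 1: interval [0/1, 1/1), width = 1/1 - 0/1 = 1/1
  'f': [0/1 + 1/1*0/1, 0/1 + 1/1*1/2) = [0/1, 1/2)
  'd': [0/1 + 1/1*1/2, 0/1 + 1/1*2/3) = [1/2, 2/3) <- contains code 263/432
  'b': [0/1 + 1/1*2/3, 0/1 + 1/1*5/6) = [2/3, 5/6)
  'e': [0/1 + 1/1*5/6, 0/1 + 1/1*1/1) = [5/6, 1/1)
  emit 'd', narrow to [1/2, 2/3)
Step 2: interval [1/2, 2/3), width = 2/3 - 1/2 = 1/6
  'f': [1/2 + 1/6*0/1, 1/2 + 1/6*1/2) = [1/2, 7/12)
  'd': [1/2 + 1/6*1/2, 1/2 + 1/6*2/3) = [7/12, 11/18) <- contains code 263/432
  'b': [1/2 + 1/6*2/3, 1/2 + 1/6*5/6) = [11/18, 23/36)
  'e': [1/2 + 1/6*5/6, 1/2 + 1/6*1/1) = [23/36, 2/3)
  emit 'd', narrow to [7/12, 11/18)

Answer: 7/12 11/18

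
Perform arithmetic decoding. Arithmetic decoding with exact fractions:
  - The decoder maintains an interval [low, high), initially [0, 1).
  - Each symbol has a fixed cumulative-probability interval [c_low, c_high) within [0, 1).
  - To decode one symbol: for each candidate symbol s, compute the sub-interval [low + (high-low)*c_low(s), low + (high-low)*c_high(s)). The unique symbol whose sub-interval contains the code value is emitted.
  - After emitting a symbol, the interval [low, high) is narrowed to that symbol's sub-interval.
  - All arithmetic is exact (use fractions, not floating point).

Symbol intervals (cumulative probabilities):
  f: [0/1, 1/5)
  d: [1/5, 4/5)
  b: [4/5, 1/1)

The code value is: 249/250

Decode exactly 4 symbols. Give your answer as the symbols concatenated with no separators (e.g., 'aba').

Answer: bbbd

Derivation:
Step 1: interval [0/1, 1/1), width = 1/1 - 0/1 = 1/1
  'f': [0/1 + 1/1*0/1, 0/1 + 1/1*1/5) = [0/1, 1/5)
  'd': [0/1 + 1/1*1/5, 0/1 + 1/1*4/5) = [1/5, 4/5)
  'b': [0/1 + 1/1*4/5, 0/1 + 1/1*1/1) = [4/5, 1/1) <- contains code 249/250
  emit 'b', narrow to [4/5, 1/1)
Step 2: interval [4/5, 1/1), width = 1/1 - 4/5 = 1/5
  'f': [4/5 + 1/5*0/1, 4/5 + 1/5*1/5) = [4/5, 21/25)
  'd': [4/5 + 1/5*1/5, 4/5 + 1/5*4/5) = [21/25, 24/25)
  'b': [4/5 + 1/5*4/5, 4/5 + 1/5*1/1) = [24/25, 1/1) <- contains code 249/250
  emit 'b', narrow to [24/25, 1/1)
Step 3: interval [24/25, 1/1), width = 1/1 - 24/25 = 1/25
  'f': [24/25 + 1/25*0/1, 24/25 + 1/25*1/5) = [24/25, 121/125)
  'd': [24/25 + 1/25*1/5, 24/25 + 1/25*4/5) = [121/125, 124/125)
  'b': [24/25 + 1/25*4/5, 24/25 + 1/25*1/1) = [124/125, 1/1) <- contains code 249/250
  emit 'b', narrow to [124/125, 1/1)
Step 4: interval [124/125, 1/1), width = 1/1 - 124/125 = 1/125
  'f': [124/125 + 1/125*0/1, 124/125 + 1/125*1/5) = [124/125, 621/625)
  'd': [124/125 + 1/125*1/5, 124/125 + 1/125*4/5) = [621/625, 624/625) <- contains code 249/250
  'b': [124/125 + 1/125*4/5, 124/125 + 1/125*1/1) = [624/625, 1/1)
  emit 'd', narrow to [621/625, 624/625)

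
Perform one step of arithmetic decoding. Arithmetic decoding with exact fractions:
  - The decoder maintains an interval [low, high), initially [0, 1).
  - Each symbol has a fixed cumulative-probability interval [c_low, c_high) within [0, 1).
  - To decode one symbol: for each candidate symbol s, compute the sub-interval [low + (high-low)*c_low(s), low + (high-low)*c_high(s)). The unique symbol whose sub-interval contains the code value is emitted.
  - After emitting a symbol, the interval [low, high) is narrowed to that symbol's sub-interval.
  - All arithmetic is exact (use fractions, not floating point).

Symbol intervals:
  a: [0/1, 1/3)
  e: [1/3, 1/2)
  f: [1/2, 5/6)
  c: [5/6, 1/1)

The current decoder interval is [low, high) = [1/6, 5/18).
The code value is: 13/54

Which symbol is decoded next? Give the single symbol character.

Answer: f

Derivation:
Interval width = high − low = 5/18 − 1/6 = 1/9
Scaled code = (code − low) / width = (13/54 − 1/6) / 1/9 = 2/3
  a: [0/1, 1/3) 
  e: [1/3, 1/2) 
  f: [1/2, 5/6) ← scaled code falls here ✓
  c: [5/6, 1/1) 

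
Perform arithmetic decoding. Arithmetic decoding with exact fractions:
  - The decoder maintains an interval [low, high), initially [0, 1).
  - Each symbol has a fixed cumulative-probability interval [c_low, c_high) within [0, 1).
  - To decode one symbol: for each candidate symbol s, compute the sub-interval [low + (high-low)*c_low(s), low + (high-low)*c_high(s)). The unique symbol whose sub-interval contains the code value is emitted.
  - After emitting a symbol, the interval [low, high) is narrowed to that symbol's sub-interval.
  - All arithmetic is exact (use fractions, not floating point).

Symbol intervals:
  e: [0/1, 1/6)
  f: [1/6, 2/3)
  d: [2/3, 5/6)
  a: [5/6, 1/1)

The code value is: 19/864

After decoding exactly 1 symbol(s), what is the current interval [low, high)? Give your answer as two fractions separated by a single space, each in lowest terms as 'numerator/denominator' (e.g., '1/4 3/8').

Step 1: interval [0/1, 1/1), width = 1/1 - 0/1 = 1/1
  'e': [0/1 + 1/1*0/1, 0/1 + 1/1*1/6) = [0/1, 1/6) <- contains code 19/864
  'f': [0/1 + 1/1*1/6, 0/1 + 1/1*2/3) = [1/6, 2/3)
  'd': [0/1 + 1/1*2/3, 0/1 + 1/1*5/6) = [2/3, 5/6)
  'a': [0/1 + 1/1*5/6, 0/1 + 1/1*1/1) = [5/6, 1/1)
  emit 'e', narrow to [0/1, 1/6)

Answer: 0/1 1/6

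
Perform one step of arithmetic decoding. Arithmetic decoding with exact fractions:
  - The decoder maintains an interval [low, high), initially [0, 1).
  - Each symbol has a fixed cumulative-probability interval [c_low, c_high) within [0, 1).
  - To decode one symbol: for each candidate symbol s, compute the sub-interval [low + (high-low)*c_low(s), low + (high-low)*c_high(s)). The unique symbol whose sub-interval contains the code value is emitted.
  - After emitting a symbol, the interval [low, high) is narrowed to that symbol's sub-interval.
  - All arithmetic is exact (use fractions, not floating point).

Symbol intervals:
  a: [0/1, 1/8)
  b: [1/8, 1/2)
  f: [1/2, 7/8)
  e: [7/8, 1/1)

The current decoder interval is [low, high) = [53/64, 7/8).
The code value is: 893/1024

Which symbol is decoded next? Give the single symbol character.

Interval width = high − low = 7/8 − 53/64 = 3/64
Scaled code = (code − low) / width = (893/1024 − 53/64) / 3/64 = 15/16
  a: [0/1, 1/8) 
  b: [1/8, 1/2) 
  f: [1/2, 7/8) 
  e: [7/8, 1/1) ← scaled code falls here ✓

Answer: e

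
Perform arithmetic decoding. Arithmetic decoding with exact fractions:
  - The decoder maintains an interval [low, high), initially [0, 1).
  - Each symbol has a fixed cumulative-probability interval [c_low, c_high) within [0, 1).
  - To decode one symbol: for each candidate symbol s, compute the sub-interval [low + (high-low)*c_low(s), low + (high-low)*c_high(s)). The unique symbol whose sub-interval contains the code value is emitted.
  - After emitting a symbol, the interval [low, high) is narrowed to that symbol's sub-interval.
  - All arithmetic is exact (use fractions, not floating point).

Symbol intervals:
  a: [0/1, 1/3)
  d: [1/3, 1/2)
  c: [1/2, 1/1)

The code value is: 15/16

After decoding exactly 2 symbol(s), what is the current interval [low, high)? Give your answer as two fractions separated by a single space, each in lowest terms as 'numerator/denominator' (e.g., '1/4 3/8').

Step 1: interval [0/1, 1/1), width = 1/1 - 0/1 = 1/1
  'a': [0/1 + 1/1*0/1, 0/1 + 1/1*1/3) = [0/1, 1/3)
  'd': [0/1 + 1/1*1/3, 0/1 + 1/1*1/2) = [1/3, 1/2)
  'c': [0/1 + 1/1*1/2, 0/1 + 1/1*1/1) = [1/2, 1/1) <- contains code 15/16
  emit 'c', narrow to [1/2, 1/1)
Step 2: interval [1/2, 1/1), width = 1/1 - 1/2 = 1/2
  'a': [1/2 + 1/2*0/1, 1/2 + 1/2*1/3) = [1/2, 2/3)
  'd': [1/2 + 1/2*1/3, 1/2 + 1/2*1/2) = [2/3, 3/4)
  'c': [1/2 + 1/2*1/2, 1/2 + 1/2*1/1) = [3/4, 1/1) <- contains code 15/16
  emit 'c', narrow to [3/4, 1/1)

Answer: 3/4 1/1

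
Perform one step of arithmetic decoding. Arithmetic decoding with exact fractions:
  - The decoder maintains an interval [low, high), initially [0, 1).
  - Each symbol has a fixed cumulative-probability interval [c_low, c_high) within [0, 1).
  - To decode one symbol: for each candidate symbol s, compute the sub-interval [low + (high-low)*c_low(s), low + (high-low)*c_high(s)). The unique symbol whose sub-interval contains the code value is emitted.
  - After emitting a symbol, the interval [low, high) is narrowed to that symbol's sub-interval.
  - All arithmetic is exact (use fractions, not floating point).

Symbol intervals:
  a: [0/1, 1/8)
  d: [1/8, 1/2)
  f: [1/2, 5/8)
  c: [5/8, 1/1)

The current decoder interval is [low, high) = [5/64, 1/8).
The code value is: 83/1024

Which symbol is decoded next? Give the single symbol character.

Interval width = high − low = 1/8 − 5/64 = 3/64
Scaled code = (code − low) / width = (83/1024 − 5/64) / 3/64 = 1/16
  a: [0/1, 1/8) ← scaled code falls here ✓
  d: [1/8, 1/2) 
  f: [1/2, 5/8) 
  c: [5/8, 1/1) 

Answer: a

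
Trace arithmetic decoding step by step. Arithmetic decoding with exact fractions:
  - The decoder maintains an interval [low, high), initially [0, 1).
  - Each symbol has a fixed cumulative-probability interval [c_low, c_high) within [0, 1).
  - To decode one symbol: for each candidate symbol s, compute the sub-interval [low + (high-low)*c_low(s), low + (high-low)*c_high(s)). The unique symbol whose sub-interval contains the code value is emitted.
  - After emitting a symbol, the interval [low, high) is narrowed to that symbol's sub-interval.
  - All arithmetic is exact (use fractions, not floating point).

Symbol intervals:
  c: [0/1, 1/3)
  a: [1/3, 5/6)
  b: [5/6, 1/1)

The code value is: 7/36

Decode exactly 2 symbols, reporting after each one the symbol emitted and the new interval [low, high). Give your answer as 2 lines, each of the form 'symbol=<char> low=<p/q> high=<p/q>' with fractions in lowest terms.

Answer: symbol=c low=0/1 high=1/3
symbol=a low=1/9 high=5/18

Derivation:
Step 1: interval [0/1, 1/1), width = 1/1 - 0/1 = 1/1
  'c': [0/1 + 1/1*0/1, 0/1 + 1/1*1/3) = [0/1, 1/3) <- contains code 7/36
  'a': [0/1 + 1/1*1/3, 0/1 + 1/1*5/6) = [1/3, 5/6)
  'b': [0/1 + 1/1*5/6, 0/1 + 1/1*1/1) = [5/6, 1/1)
  emit 'c', narrow to [0/1, 1/3)
Step 2: interval [0/1, 1/3), width = 1/3 - 0/1 = 1/3
  'c': [0/1 + 1/3*0/1, 0/1 + 1/3*1/3) = [0/1, 1/9)
  'a': [0/1 + 1/3*1/3, 0/1 + 1/3*5/6) = [1/9, 5/18) <- contains code 7/36
  'b': [0/1 + 1/3*5/6, 0/1 + 1/3*1/1) = [5/18, 1/3)
  emit 'a', narrow to [1/9, 5/18)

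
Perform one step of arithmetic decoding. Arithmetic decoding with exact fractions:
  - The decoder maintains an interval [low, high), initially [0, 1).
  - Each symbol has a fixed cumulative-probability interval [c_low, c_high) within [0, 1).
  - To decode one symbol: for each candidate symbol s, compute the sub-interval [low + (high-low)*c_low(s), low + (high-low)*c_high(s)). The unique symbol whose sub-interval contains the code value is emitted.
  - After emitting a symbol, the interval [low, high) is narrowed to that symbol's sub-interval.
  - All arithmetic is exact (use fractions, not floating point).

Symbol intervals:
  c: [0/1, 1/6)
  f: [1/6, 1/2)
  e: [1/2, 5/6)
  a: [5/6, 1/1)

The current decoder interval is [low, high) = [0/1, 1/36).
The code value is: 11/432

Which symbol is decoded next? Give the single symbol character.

Interval width = high − low = 1/36 − 0/1 = 1/36
Scaled code = (code − low) / width = (11/432 − 0/1) / 1/36 = 11/12
  c: [0/1, 1/6) 
  f: [1/6, 1/2) 
  e: [1/2, 5/6) 
  a: [5/6, 1/1) ← scaled code falls here ✓

Answer: a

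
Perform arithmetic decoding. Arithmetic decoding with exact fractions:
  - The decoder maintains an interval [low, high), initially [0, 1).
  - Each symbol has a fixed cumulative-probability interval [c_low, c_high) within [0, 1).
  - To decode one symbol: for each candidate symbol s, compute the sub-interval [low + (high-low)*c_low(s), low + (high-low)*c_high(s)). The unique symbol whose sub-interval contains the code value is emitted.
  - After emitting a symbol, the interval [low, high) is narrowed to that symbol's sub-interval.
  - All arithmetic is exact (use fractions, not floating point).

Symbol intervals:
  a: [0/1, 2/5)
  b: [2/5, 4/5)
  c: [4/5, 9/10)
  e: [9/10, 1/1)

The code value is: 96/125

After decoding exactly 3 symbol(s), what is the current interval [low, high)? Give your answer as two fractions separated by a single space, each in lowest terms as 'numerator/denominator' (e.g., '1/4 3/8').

Step 1: interval [0/1, 1/1), width = 1/1 - 0/1 = 1/1
  'a': [0/1 + 1/1*0/1, 0/1 + 1/1*2/5) = [0/1, 2/5)
  'b': [0/1 + 1/1*2/5, 0/1 + 1/1*4/5) = [2/5, 4/5) <- contains code 96/125
  'c': [0/1 + 1/1*4/5, 0/1 + 1/1*9/10) = [4/5, 9/10)
  'e': [0/1 + 1/1*9/10, 0/1 + 1/1*1/1) = [9/10, 1/1)
  emit 'b', narrow to [2/5, 4/5)
Step 2: interval [2/5, 4/5), width = 4/5 - 2/5 = 2/5
  'a': [2/5 + 2/5*0/1, 2/5 + 2/5*2/5) = [2/5, 14/25)
  'b': [2/5 + 2/5*2/5, 2/5 + 2/5*4/5) = [14/25, 18/25)
  'c': [2/5 + 2/5*4/5, 2/5 + 2/5*9/10) = [18/25, 19/25)
  'e': [2/5 + 2/5*9/10, 2/5 + 2/5*1/1) = [19/25, 4/5) <- contains code 96/125
  emit 'e', narrow to [19/25, 4/5)
Step 3: interval [19/25, 4/5), width = 4/5 - 19/25 = 1/25
  'a': [19/25 + 1/25*0/1, 19/25 + 1/25*2/5) = [19/25, 97/125) <- contains code 96/125
  'b': [19/25 + 1/25*2/5, 19/25 + 1/25*4/5) = [97/125, 99/125)
  'c': [19/25 + 1/25*4/5, 19/25 + 1/25*9/10) = [99/125, 199/250)
  'e': [19/25 + 1/25*9/10, 19/25 + 1/25*1/1) = [199/250, 4/5)
  emit 'a', narrow to [19/25, 97/125)

Answer: 19/25 97/125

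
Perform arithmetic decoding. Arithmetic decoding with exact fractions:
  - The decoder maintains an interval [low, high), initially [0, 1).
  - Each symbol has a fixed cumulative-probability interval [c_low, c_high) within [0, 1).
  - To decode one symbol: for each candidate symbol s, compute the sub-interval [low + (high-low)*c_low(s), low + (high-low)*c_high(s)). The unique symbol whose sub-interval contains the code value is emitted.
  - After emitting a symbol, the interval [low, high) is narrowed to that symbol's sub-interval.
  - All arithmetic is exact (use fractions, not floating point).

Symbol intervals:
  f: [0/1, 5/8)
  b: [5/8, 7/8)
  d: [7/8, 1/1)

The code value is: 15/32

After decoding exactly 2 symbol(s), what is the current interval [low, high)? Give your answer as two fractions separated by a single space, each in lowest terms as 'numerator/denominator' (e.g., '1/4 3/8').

Step 1: interval [0/1, 1/1), width = 1/1 - 0/1 = 1/1
  'f': [0/1 + 1/1*0/1, 0/1 + 1/1*5/8) = [0/1, 5/8) <- contains code 15/32
  'b': [0/1 + 1/1*5/8, 0/1 + 1/1*7/8) = [5/8, 7/8)
  'd': [0/1 + 1/1*7/8, 0/1 + 1/1*1/1) = [7/8, 1/1)
  emit 'f', narrow to [0/1, 5/8)
Step 2: interval [0/1, 5/8), width = 5/8 - 0/1 = 5/8
  'f': [0/1 + 5/8*0/1, 0/1 + 5/8*5/8) = [0/1, 25/64)
  'b': [0/1 + 5/8*5/8, 0/1 + 5/8*7/8) = [25/64, 35/64) <- contains code 15/32
  'd': [0/1 + 5/8*7/8, 0/1 + 5/8*1/1) = [35/64, 5/8)
  emit 'b', narrow to [25/64, 35/64)

Answer: 25/64 35/64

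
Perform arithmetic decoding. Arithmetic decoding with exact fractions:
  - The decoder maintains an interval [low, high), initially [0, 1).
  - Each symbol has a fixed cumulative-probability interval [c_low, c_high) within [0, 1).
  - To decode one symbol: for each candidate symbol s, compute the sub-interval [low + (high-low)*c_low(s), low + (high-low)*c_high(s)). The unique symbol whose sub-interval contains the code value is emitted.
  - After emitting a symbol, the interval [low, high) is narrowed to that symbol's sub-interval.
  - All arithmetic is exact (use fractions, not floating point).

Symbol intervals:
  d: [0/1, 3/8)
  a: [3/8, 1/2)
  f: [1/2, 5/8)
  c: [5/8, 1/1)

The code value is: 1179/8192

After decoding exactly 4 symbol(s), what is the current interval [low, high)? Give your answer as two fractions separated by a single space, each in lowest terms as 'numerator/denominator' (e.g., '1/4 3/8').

Step 1: interval [0/1, 1/1), width = 1/1 - 0/1 = 1/1
  'd': [0/1 + 1/1*0/1, 0/1 + 1/1*3/8) = [0/1, 3/8) <- contains code 1179/8192
  'a': [0/1 + 1/1*3/8, 0/1 + 1/1*1/2) = [3/8, 1/2)
  'f': [0/1 + 1/1*1/2, 0/1 + 1/1*5/8) = [1/2, 5/8)
  'c': [0/1 + 1/1*5/8, 0/1 + 1/1*1/1) = [5/8, 1/1)
  emit 'd', narrow to [0/1, 3/8)
Step 2: interval [0/1, 3/8), width = 3/8 - 0/1 = 3/8
  'd': [0/1 + 3/8*0/1, 0/1 + 3/8*3/8) = [0/1, 9/64)
  'a': [0/1 + 3/8*3/8, 0/1 + 3/8*1/2) = [9/64, 3/16) <- contains code 1179/8192
  'f': [0/1 + 3/8*1/2, 0/1 + 3/8*5/8) = [3/16, 15/64)
  'c': [0/1 + 3/8*5/8, 0/1 + 3/8*1/1) = [15/64, 3/8)
  emit 'a', narrow to [9/64, 3/16)
Step 3: interval [9/64, 3/16), width = 3/16 - 9/64 = 3/64
  'd': [9/64 + 3/64*0/1, 9/64 + 3/64*3/8) = [9/64, 81/512) <- contains code 1179/8192
  'a': [9/64 + 3/64*3/8, 9/64 + 3/64*1/2) = [81/512, 21/128)
  'f': [9/64 + 3/64*1/2, 9/64 + 3/64*5/8) = [21/128, 87/512)
  'c': [9/64 + 3/64*5/8, 9/64 + 3/64*1/1) = [87/512, 3/16)
  emit 'd', narrow to [9/64, 81/512)
Step 4: interval [9/64, 81/512), width = 81/512 - 9/64 = 9/512
  'd': [9/64 + 9/512*0/1, 9/64 + 9/512*3/8) = [9/64, 603/4096) <- contains code 1179/8192
  'a': [9/64 + 9/512*3/8, 9/64 + 9/512*1/2) = [603/4096, 153/1024)
  'f': [9/64 + 9/512*1/2, 9/64 + 9/512*5/8) = [153/1024, 621/4096)
  'c': [9/64 + 9/512*5/8, 9/64 + 9/512*1/1) = [621/4096, 81/512)
  emit 'd', narrow to [9/64, 603/4096)

Answer: 9/64 603/4096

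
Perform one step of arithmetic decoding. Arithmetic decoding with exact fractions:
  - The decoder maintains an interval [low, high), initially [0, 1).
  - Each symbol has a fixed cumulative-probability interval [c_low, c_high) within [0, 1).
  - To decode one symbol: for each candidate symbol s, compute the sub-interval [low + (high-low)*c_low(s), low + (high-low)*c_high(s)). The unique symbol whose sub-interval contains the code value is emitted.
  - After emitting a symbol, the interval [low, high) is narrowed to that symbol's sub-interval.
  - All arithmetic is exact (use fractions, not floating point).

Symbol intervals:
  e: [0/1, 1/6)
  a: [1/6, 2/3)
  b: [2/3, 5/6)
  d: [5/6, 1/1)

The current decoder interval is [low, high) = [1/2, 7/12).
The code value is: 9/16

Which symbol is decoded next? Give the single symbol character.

Interval width = high − low = 7/12 − 1/2 = 1/12
Scaled code = (code − low) / width = (9/16 − 1/2) / 1/12 = 3/4
  e: [0/1, 1/6) 
  a: [1/6, 2/3) 
  b: [2/3, 5/6) ← scaled code falls here ✓
  d: [5/6, 1/1) 

Answer: b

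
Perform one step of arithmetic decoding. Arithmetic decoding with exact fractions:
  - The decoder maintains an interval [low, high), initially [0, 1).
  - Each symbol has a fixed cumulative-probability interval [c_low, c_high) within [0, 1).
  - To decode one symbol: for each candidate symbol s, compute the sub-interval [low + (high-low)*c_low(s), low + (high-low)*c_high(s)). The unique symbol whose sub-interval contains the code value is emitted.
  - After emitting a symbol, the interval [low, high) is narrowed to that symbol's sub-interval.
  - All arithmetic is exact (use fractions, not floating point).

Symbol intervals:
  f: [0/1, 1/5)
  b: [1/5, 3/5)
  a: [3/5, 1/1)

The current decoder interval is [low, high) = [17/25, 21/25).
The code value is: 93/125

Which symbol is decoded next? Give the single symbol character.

Answer: b

Derivation:
Interval width = high − low = 21/25 − 17/25 = 4/25
Scaled code = (code − low) / width = (93/125 − 17/25) / 4/25 = 2/5
  f: [0/1, 1/5) 
  b: [1/5, 3/5) ← scaled code falls here ✓
  a: [3/5, 1/1) 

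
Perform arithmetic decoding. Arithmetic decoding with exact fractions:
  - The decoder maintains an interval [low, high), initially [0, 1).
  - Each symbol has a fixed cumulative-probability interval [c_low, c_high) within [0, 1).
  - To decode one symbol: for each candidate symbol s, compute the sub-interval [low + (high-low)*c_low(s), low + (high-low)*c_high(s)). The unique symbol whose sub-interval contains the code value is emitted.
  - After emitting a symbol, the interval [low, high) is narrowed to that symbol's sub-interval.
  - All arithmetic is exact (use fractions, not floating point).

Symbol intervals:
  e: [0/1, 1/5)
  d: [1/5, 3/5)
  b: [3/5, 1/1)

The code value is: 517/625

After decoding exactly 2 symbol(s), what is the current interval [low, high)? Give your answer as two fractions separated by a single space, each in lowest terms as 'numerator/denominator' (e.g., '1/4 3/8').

Step 1: interval [0/1, 1/1), width = 1/1 - 0/1 = 1/1
  'e': [0/1 + 1/1*0/1, 0/1 + 1/1*1/5) = [0/1, 1/5)
  'd': [0/1 + 1/1*1/5, 0/1 + 1/1*3/5) = [1/5, 3/5)
  'b': [0/1 + 1/1*3/5, 0/1 + 1/1*1/1) = [3/5, 1/1) <- contains code 517/625
  emit 'b', narrow to [3/5, 1/1)
Step 2: interval [3/5, 1/1), width = 1/1 - 3/5 = 2/5
  'e': [3/5 + 2/5*0/1, 3/5 + 2/5*1/5) = [3/5, 17/25)
  'd': [3/5 + 2/5*1/5, 3/5 + 2/5*3/5) = [17/25, 21/25) <- contains code 517/625
  'b': [3/5 + 2/5*3/5, 3/5 + 2/5*1/1) = [21/25, 1/1)
  emit 'd', narrow to [17/25, 21/25)

Answer: 17/25 21/25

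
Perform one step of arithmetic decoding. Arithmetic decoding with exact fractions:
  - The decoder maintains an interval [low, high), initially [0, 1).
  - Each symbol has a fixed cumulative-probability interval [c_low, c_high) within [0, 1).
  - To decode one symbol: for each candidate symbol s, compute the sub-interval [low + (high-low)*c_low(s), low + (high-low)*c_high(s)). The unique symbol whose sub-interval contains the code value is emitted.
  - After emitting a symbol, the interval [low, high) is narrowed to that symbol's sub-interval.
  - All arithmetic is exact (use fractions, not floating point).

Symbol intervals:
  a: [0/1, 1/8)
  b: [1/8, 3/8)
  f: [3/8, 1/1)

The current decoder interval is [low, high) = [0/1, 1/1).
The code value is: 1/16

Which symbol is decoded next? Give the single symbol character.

Answer: a

Derivation:
Interval width = high − low = 1/1 − 0/1 = 1/1
Scaled code = (code − low) / width = (1/16 − 0/1) / 1/1 = 1/16
  a: [0/1, 1/8) ← scaled code falls here ✓
  b: [1/8, 3/8) 
  f: [3/8, 1/1) 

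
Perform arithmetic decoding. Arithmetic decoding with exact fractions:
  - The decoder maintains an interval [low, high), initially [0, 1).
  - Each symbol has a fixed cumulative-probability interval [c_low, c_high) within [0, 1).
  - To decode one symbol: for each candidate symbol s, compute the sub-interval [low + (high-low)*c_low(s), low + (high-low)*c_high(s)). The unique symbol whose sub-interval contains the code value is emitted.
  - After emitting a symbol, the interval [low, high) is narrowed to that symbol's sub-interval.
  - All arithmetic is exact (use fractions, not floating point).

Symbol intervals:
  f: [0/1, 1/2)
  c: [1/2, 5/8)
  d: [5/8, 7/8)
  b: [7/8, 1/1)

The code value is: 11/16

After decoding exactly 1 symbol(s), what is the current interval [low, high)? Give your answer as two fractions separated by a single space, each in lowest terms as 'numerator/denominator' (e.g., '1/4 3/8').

Answer: 5/8 7/8

Derivation:
Step 1: interval [0/1, 1/1), width = 1/1 - 0/1 = 1/1
  'f': [0/1 + 1/1*0/1, 0/1 + 1/1*1/2) = [0/1, 1/2)
  'c': [0/1 + 1/1*1/2, 0/1 + 1/1*5/8) = [1/2, 5/8)
  'd': [0/1 + 1/1*5/8, 0/1 + 1/1*7/8) = [5/8, 7/8) <- contains code 11/16
  'b': [0/1 + 1/1*7/8, 0/1 + 1/1*1/1) = [7/8, 1/1)
  emit 'd', narrow to [5/8, 7/8)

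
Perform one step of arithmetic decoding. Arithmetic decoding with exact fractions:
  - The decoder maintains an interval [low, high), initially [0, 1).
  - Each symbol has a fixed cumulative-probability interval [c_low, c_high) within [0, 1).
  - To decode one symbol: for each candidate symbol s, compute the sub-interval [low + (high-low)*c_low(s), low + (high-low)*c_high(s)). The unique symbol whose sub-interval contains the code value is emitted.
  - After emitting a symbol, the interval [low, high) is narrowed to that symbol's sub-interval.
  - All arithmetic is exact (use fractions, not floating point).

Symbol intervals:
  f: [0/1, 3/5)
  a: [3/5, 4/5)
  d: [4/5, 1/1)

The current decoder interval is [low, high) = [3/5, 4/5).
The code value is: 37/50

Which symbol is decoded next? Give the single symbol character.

Answer: a

Derivation:
Interval width = high − low = 4/5 − 3/5 = 1/5
Scaled code = (code − low) / width = (37/50 − 3/5) / 1/5 = 7/10
  f: [0/1, 3/5) 
  a: [3/5, 4/5) ← scaled code falls here ✓
  d: [4/5, 1/1) 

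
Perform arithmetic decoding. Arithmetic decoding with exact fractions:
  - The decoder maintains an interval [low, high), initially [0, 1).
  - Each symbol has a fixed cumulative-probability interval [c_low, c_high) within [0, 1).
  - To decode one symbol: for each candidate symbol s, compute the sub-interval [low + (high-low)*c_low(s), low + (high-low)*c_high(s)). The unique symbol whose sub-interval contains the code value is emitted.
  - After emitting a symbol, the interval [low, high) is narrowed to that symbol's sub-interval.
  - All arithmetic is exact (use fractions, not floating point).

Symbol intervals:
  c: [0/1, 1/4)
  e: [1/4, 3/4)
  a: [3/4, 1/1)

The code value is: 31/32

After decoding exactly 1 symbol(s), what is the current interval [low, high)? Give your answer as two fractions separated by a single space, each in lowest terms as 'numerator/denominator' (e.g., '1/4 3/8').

Step 1: interval [0/1, 1/1), width = 1/1 - 0/1 = 1/1
  'c': [0/1 + 1/1*0/1, 0/1 + 1/1*1/4) = [0/1, 1/4)
  'e': [0/1 + 1/1*1/4, 0/1 + 1/1*3/4) = [1/4, 3/4)
  'a': [0/1 + 1/1*3/4, 0/1 + 1/1*1/1) = [3/4, 1/1) <- contains code 31/32
  emit 'a', narrow to [3/4, 1/1)

Answer: 3/4 1/1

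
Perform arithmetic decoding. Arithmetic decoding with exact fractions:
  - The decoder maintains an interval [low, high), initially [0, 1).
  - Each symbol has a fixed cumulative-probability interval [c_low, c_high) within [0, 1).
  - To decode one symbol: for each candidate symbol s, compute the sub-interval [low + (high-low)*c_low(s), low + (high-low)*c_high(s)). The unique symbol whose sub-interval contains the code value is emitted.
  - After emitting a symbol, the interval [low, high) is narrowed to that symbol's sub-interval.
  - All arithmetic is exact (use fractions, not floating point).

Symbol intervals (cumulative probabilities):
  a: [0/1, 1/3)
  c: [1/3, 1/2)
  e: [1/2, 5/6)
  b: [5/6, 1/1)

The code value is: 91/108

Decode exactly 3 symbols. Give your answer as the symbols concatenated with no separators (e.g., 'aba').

Answer: baa

Derivation:
Step 1: interval [0/1, 1/1), width = 1/1 - 0/1 = 1/1
  'a': [0/1 + 1/1*0/1, 0/1 + 1/1*1/3) = [0/1, 1/3)
  'c': [0/1 + 1/1*1/3, 0/1 + 1/1*1/2) = [1/3, 1/2)
  'e': [0/1 + 1/1*1/2, 0/1 + 1/1*5/6) = [1/2, 5/6)
  'b': [0/1 + 1/1*5/6, 0/1 + 1/1*1/1) = [5/6, 1/1) <- contains code 91/108
  emit 'b', narrow to [5/6, 1/1)
Step 2: interval [5/6, 1/1), width = 1/1 - 5/6 = 1/6
  'a': [5/6 + 1/6*0/1, 5/6 + 1/6*1/3) = [5/6, 8/9) <- contains code 91/108
  'c': [5/6 + 1/6*1/3, 5/6 + 1/6*1/2) = [8/9, 11/12)
  'e': [5/6 + 1/6*1/2, 5/6 + 1/6*5/6) = [11/12, 35/36)
  'b': [5/6 + 1/6*5/6, 5/6 + 1/6*1/1) = [35/36, 1/1)
  emit 'a', narrow to [5/6, 8/9)
Step 3: interval [5/6, 8/9), width = 8/9 - 5/6 = 1/18
  'a': [5/6 + 1/18*0/1, 5/6 + 1/18*1/3) = [5/6, 23/27) <- contains code 91/108
  'c': [5/6 + 1/18*1/3, 5/6 + 1/18*1/2) = [23/27, 31/36)
  'e': [5/6 + 1/18*1/2, 5/6 + 1/18*5/6) = [31/36, 95/108)
  'b': [5/6 + 1/18*5/6, 5/6 + 1/18*1/1) = [95/108, 8/9)
  emit 'a', narrow to [5/6, 23/27)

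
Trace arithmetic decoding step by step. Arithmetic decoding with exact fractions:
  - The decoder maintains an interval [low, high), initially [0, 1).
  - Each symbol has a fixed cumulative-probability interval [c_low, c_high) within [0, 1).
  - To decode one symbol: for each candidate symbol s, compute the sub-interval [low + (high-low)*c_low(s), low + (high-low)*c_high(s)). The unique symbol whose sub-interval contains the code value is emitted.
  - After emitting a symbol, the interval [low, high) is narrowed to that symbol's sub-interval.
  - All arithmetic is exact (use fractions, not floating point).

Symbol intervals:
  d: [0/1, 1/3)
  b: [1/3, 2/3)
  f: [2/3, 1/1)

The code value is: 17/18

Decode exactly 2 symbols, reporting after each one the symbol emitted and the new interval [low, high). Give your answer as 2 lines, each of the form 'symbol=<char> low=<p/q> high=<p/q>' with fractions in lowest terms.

Answer: symbol=f low=2/3 high=1/1
symbol=f low=8/9 high=1/1

Derivation:
Step 1: interval [0/1, 1/1), width = 1/1 - 0/1 = 1/1
  'd': [0/1 + 1/1*0/1, 0/1 + 1/1*1/3) = [0/1, 1/3)
  'b': [0/1 + 1/1*1/3, 0/1 + 1/1*2/3) = [1/3, 2/3)
  'f': [0/1 + 1/1*2/3, 0/1 + 1/1*1/1) = [2/3, 1/1) <- contains code 17/18
  emit 'f', narrow to [2/3, 1/1)
Step 2: interval [2/3, 1/1), width = 1/1 - 2/3 = 1/3
  'd': [2/3 + 1/3*0/1, 2/3 + 1/3*1/3) = [2/3, 7/9)
  'b': [2/3 + 1/3*1/3, 2/3 + 1/3*2/3) = [7/9, 8/9)
  'f': [2/3 + 1/3*2/3, 2/3 + 1/3*1/1) = [8/9, 1/1) <- contains code 17/18
  emit 'f', narrow to [8/9, 1/1)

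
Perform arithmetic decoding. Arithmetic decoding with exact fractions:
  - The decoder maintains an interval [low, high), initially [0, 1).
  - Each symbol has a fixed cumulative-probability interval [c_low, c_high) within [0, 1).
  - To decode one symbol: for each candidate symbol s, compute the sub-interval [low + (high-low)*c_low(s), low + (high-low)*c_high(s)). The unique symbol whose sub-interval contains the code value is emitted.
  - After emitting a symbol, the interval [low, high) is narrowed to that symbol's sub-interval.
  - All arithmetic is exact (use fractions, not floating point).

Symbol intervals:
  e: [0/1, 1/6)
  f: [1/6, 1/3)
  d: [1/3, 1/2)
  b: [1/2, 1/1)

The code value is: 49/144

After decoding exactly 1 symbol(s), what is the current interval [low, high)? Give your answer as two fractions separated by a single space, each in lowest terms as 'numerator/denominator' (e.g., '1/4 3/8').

Step 1: interval [0/1, 1/1), width = 1/1 - 0/1 = 1/1
  'e': [0/1 + 1/1*0/1, 0/1 + 1/1*1/6) = [0/1, 1/6)
  'f': [0/1 + 1/1*1/6, 0/1 + 1/1*1/3) = [1/6, 1/3)
  'd': [0/1 + 1/1*1/3, 0/1 + 1/1*1/2) = [1/3, 1/2) <- contains code 49/144
  'b': [0/1 + 1/1*1/2, 0/1 + 1/1*1/1) = [1/2, 1/1)
  emit 'd', narrow to [1/3, 1/2)

Answer: 1/3 1/2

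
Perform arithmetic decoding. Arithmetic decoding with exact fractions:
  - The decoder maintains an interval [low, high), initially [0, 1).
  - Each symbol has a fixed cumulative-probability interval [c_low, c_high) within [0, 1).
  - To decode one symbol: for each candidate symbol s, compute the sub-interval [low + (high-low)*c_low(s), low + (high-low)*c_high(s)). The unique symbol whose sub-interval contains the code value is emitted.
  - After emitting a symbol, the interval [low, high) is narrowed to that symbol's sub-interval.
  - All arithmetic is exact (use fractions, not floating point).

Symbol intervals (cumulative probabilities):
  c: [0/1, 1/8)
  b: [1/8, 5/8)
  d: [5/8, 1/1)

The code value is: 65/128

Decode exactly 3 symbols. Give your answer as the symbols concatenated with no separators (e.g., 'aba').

Answer: bdb

Derivation:
Step 1: interval [0/1, 1/1), width = 1/1 - 0/1 = 1/1
  'c': [0/1 + 1/1*0/1, 0/1 + 1/1*1/8) = [0/1, 1/8)
  'b': [0/1 + 1/1*1/8, 0/1 + 1/1*5/8) = [1/8, 5/8) <- contains code 65/128
  'd': [0/1 + 1/1*5/8, 0/1 + 1/1*1/1) = [5/8, 1/1)
  emit 'b', narrow to [1/8, 5/8)
Step 2: interval [1/8, 5/8), width = 5/8 - 1/8 = 1/2
  'c': [1/8 + 1/2*0/1, 1/8 + 1/2*1/8) = [1/8, 3/16)
  'b': [1/8 + 1/2*1/8, 1/8 + 1/2*5/8) = [3/16, 7/16)
  'd': [1/8 + 1/2*5/8, 1/8 + 1/2*1/1) = [7/16, 5/8) <- contains code 65/128
  emit 'd', narrow to [7/16, 5/8)
Step 3: interval [7/16, 5/8), width = 5/8 - 7/16 = 3/16
  'c': [7/16 + 3/16*0/1, 7/16 + 3/16*1/8) = [7/16, 59/128)
  'b': [7/16 + 3/16*1/8, 7/16 + 3/16*5/8) = [59/128, 71/128) <- contains code 65/128
  'd': [7/16 + 3/16*5/8, 7/16 + 3/16*1/1) = [71/128, 5/8)
  emit 'b', narrow to [59/128, 71/128)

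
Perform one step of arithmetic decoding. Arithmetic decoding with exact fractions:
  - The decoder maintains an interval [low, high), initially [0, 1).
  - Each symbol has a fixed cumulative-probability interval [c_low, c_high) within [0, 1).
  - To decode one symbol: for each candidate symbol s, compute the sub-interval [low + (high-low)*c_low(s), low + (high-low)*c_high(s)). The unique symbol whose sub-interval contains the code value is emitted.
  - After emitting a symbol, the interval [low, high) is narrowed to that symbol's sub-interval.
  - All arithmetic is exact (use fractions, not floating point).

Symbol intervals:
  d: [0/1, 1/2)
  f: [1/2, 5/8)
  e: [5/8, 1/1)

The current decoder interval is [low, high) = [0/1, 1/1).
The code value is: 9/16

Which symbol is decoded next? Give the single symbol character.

Interval width = high − low = 1/1 − 0/1 = 1/1
Scaled code = (code − low) / width = (9/16 − 0/1) / 1/1 = 9/16
  d: [0/1, 1/2) 
  f: [1/2, 5/8) ← scaled code falls here ✓
  e: [5/8, 1/1) 

Answer: f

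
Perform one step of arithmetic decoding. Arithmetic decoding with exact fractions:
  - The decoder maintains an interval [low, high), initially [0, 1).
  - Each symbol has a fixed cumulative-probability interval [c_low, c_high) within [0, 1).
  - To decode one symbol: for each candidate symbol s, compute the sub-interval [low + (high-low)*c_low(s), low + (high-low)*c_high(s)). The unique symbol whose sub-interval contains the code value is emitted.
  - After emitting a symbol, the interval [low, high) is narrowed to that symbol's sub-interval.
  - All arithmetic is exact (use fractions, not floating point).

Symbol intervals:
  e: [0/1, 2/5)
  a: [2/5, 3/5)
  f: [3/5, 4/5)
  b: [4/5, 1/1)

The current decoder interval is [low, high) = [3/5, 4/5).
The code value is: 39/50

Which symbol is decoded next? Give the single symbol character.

Answer: b

Derivation:
Interval width = high − low = 4/5 − 3/5 = 1/5
Scaled code = (code − low) / width = (39/50 − 3/5) / 1/5 = 9/10
  e: [0/1, 2/5) 
  a: [2/5, 3/5) 
  f: [3/5, 4/5) 
  b: [4/5, 1/1) ← scaled code falls here ✓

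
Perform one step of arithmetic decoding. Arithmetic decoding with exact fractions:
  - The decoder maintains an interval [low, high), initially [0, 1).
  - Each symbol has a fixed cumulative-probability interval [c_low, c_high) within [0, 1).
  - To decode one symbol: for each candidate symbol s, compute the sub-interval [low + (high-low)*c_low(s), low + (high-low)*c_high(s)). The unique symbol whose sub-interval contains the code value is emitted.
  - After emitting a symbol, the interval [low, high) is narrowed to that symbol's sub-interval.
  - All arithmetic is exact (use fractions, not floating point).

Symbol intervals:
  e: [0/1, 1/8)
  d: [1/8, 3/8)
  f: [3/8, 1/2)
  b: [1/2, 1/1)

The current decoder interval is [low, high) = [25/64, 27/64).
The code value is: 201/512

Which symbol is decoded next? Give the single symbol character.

Answer: e

Derivation:
Interval width = high − low = 27/64 − 25/64 = 1/32
Scaled code = (code − low) / width = (201/512 − 25/64) / 1/32 = 1/16
  e: [0/1, 1/8) ← scaled code falls here ✓
  d: [1/8, 3/8) 
  f: [3/8, 1/2) 
  b: [1/2, 1/1) 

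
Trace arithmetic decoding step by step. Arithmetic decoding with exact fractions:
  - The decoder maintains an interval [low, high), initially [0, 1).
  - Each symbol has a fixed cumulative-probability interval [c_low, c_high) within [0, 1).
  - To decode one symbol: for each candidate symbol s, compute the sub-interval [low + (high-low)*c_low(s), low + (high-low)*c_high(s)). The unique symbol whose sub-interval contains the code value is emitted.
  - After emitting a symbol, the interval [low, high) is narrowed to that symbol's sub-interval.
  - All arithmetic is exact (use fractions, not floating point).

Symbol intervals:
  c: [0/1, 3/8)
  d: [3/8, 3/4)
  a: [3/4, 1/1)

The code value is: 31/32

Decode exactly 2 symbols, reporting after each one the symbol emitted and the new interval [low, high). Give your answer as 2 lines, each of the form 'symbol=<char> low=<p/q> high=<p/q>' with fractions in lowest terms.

Answer: symbol=a low=3/4 high=1/1
symbol=a low=15/16 high=1/1

Derivation:
Step 1: interval [0/1, 1/1), width = 1/1 - 0/1 = 1/1
  'c': [0/1 + 1/1*0/1, 0/1 + 1/1*3/8) = [0/1, 3/8)
  'd': [0/1 + 1/1*3/8, 0/1 + 1/1*3/4) = [3/8, 3/4)
  'a': [0/1 + 1/1*3/4, 0/1 + 1/1*1/1) = [3/4, 1/1) <- contains code 31/32
  emit 'a', narrow to [3/4, 1/1)
Step 2: interval [3/4, 1/1), width = 1/1 - 3/4 = 1/4
  'c': [3/4 + 1/4*0/1, 3/4 + 1/4*3/8) = [3/4, 27/32)
  'd': [3/4 + 1/4*3/8, 3/4 + 1/4*3/4) = [27/32, 15/16)
  'a': [3/4 + 1/4*3/4, 3/4 + 1/4*1/1) = [15/16, 1/1) <- contains code 31/32
  emit 'a', narrow to [15/16, 1/1)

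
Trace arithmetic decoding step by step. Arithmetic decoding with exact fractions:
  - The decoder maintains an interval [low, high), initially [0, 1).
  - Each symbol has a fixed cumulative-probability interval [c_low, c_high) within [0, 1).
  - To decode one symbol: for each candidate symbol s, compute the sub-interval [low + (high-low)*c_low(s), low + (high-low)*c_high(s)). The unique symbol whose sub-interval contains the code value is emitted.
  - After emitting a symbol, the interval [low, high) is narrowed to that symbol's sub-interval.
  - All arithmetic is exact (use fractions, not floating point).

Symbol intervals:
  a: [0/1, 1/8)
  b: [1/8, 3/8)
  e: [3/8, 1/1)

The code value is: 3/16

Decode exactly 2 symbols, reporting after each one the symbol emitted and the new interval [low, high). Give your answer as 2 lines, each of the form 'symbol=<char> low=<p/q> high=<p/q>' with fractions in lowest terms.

Step 1: interval [0/1, 1/1), width = 1/1 - 0/1 = 1/1
  'a': [0/1 + 1/1*0/1, 0/1 + 1/1*1/8) = [0/1, 1/8)
  'b': [0/1 + 1/1*1/8, 0/1 + 1/1*3/8) = [1/8, 3/8) <- contains code 3/16
  'e': [0/1 + 1/1*3/8, 0/1 + 1/1*1/1) = [3/8, 1/1)
  emit 'b', narrow to [1/8, 3/8)
Step 2: interval [1/8, 3/8), width = 3/8 - 1/8 = 1/4
  'a': [1/8 + 1/4*0/1, 1/8 + 1/4*1/8) = [1/8, 5/32)
  'b': [1/8 + 1/4*1/8, 1/8 + 1/4*3/8) = [5/32, 7/32) <- contains code 3/16
  'e': [1/8 + 1/4*3/8, 1/8 + 1/4*1/1) = [7/32, 3/8)
  emit 'b', narrow to [5/32, 7/32)

Answer: symbol=b low=1/8 high=3/8
symbol=b low=5/32 high=7/32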